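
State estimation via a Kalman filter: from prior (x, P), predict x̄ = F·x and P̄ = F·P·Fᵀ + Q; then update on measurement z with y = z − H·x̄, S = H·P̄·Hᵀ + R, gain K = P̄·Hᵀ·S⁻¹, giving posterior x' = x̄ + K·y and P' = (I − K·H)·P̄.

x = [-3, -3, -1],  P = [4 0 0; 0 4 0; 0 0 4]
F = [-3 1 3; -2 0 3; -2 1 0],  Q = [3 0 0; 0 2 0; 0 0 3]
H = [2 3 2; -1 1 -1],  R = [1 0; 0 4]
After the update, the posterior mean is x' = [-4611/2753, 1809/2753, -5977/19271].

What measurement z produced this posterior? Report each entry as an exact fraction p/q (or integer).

z = [-2, 3]

x̄ = F·x = [3, 3, 3]
P̄ = F·P·Fᵀ + Q = [79 60 28; 60 54 16; 28 16 23]
S = H·P̄·Hᵀ + R = [2031 -230; -230 64]
K = P̄·Hᵀ·S⁻¹ = [1029/5506 -691/11012; 537/2753 1967/5506; 775/38542 -36585/77084]
x' − x̄ = [-12870/2753, -6450/2753, -63790/19271] = K·y
y = (KᵀK)⁻¹·Kᵀ·(x' − x̄) = [-23, 6]
z = y + H·x̄ = [-23, 6] + [21, -3] = [-2, 3]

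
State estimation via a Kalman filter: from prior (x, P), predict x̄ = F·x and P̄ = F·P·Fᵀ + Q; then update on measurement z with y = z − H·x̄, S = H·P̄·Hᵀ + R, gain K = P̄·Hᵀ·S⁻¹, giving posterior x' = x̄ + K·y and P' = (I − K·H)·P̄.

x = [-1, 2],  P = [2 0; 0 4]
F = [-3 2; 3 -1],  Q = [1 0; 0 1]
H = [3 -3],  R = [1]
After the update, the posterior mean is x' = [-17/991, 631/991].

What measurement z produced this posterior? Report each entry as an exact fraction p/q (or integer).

z = [-2]

x̄ = F·x = [7, -5]
P̄ = F·P·Fᵀ + Q = [35 -26; -26 23]
S = H·P̄·Hᵀ + R = [991]
K = P̄·Hᵀ·S⁻¹ = [183/991; -147/991]
x' − x̄ = [-6954/991, 5586/991] = K·y
y = (KᵀK)⁻¹·Kᵀ·(x' − x̄) = [-38]
z = y + H·x̄ = [-38] + [36] = [-2]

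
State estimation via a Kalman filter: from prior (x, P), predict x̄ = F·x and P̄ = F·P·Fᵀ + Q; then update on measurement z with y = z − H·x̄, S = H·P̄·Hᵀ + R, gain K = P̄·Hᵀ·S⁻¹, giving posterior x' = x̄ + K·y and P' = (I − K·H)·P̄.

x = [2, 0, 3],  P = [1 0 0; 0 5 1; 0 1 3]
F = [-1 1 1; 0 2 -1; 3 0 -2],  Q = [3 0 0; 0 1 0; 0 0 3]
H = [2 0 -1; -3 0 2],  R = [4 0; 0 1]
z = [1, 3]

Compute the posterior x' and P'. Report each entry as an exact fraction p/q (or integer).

x̄ = F·x = [1, -3, 0]
P̄ = F·P·Fᵀ + Q = [14 8 -11; 8 20 2; -11 2 24]
y = z − H·x̄ = [-1, 6]
S = H·P̄·Hᵀ + R = [128 -209; -209 355]
K = P̄·Hᵀ·S⁻¹ = [469/1759 -41/1759; 790/1759 366/1759; 599/1759 754/1759]
x' = x̄ + K·y = [1044/1759, -3871/1759, 3925/1759]
P' = (I − K·H)·P̄ = [3711/1759 6686/1759 5546/1759; 6686/1759 31440/1759 10212/1759; 5546/1759 10212/1759 8696/1759]

x' = [1044/1759, -3871/1759, 3925/1759]
P' = [3711/1759 6686/1759 5546/1759; 6686/1759 31440/1759 10212/1759; 5546/1759 10212/1759 8696/1759]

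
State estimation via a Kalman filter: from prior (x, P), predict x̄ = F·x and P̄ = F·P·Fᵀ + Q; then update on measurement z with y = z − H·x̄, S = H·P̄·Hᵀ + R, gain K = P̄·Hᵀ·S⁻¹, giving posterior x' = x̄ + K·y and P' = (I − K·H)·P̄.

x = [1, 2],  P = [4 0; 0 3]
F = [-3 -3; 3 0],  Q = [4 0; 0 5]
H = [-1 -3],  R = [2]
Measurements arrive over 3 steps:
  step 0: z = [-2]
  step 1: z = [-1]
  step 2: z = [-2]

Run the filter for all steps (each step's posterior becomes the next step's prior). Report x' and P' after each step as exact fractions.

step 0: x' = [-1040/111, 140/37], P' = [13193/222 -1475/74; -1475/74 511/74]
step 1: x' = [-498848/219789, 78721/73263], P' = [2972458/219789 -343826/73263; -343826/73263 45132/24421]
step 2: x' = [-59208755/53002209, 18050267/17667403], P' = [226296046/17667403 -78371726/17667403; -78371726/17667403 31019048/17667403]

step 0: x̄ = F·x = [-9, 3]
step 0: P̄ = F·P·Fᵀ + Q = [67 -36; -36 41]
step 0: y = z − H·x̄ = [-2]
step 0: S = H·P̄·Hᵀ + R = [222]
step 0: K = P̄·Hᵀ·S⁻¹ = [41/222; -29/74]
step 0: x' = x̄ + K·y = [-1040/111, 140/37]
step 0: P' = (I − K·H)·P̄ = [13193/222 -1475/74; -1475/74 511/74]
step 1: x̄ = F·x = [620/37, -1040/37]
step 1: P̄ = F·P·Fᵀ + Q = [8962/37 -13152/37; -13152/37 39949/74]
step 1: y = z − H·x̄ = [-2537/37]
step 1: S = H·P̄·Hᵀ + R = [219789/74]
step 1: K = P̄·Hᵀ·S⁻¹ = [60988/219789; -31181/73263]
step 1: x' = x̄ + K·y = [-498848/219789, 78721/73263]
step 1: P' = (I − K·H)·P̄ = [2972458/219789 -343826/73263; -343826/73263 45132/24421]
step 2: x̄ = F·x = [262685/73263, -498848/73263]
step 2: P̄ = F·P·Fᵀ + Q = [1413374/24421 -1940980/24421; -1940980/24421 3094563/24421]
step 2: y = z − H·x̄ = [-1380385/73263]
step 2: S = H·P̄·Hᵀ + R = [17667403/24421]
step 2: K = P̄·Hᵀ·S⁻¹ = [4409566/17667403; -7342709/17667403]
step 2: x' = x̄ + K·y = [-59208755/53002209, 18050267/17667403]
step 2: P' = (I − K·H)·P̄ = [226296046/17667403 -78371726/17667403; -78371726/17667403 31019048/17667403]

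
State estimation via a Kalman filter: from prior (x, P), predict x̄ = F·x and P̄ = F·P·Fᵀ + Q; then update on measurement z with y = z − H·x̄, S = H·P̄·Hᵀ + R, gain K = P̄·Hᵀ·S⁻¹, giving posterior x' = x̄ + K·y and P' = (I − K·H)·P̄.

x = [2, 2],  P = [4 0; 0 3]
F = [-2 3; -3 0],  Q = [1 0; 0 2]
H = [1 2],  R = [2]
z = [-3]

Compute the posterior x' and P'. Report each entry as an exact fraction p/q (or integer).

x̄ = F·x = [2, -6]
P̄ = F·P·Fᵀ + Q = [44 24; 24 38]
y = z − H·x̄ = [7]
S = H·P̄·Hᵀ + R = [294]
K = P̄·Hᵀ·S⁻¹ = [46/147; 50/147]
x' = x̄ + K·y = [88/21, -76/21]
P' = (I − K·H)·P̄ = [2236/147 -1072/147; -1072/147 586/147]

x' = [88/21, -76/21]
P' = [2236/147 -1072/147; -1072/147 586/147]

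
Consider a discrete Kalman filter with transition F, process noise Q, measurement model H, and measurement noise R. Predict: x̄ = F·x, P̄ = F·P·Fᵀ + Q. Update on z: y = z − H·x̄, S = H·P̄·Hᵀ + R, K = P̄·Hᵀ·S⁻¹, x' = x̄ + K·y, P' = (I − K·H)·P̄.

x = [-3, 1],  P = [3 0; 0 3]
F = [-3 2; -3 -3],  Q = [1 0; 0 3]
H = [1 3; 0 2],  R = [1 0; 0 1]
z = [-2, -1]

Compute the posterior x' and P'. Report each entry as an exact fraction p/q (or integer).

x̄ = F·x = [11, 6]
P̄ = F·P·Fᵀ + Q = [40 9; 9 57]
y = z − H·x̄ = [-31, -13]
S = H·P̄·Hᵀ + R = [608 360; 360 229]
K = P̄·Hᵀ·S⁻¹ = [8863/9632 -1647/1204; 45/2408 141/301]
x' = x̄ + K·y = [2487/9632, -1611/2408]
P' = (I − K·H)·P̄ = [28627/9632 -1647/2408; -1647/2408 141/602]

x' = [2487/9632, -1611/2408]
P' = [28627/9632 -1647/2408; -1647/2408 141/602]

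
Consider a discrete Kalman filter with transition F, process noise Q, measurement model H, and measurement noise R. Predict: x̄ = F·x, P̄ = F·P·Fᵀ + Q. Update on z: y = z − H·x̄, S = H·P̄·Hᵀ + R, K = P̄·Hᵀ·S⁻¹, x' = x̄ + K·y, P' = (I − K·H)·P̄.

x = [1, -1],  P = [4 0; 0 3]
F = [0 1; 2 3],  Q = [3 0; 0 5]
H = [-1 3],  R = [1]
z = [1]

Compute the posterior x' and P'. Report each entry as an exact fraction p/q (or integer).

x' = [-46/55, 4/77]
P' = [267/55 18/11; 18/11 51/77]

x̄ = F·x = [-1, -1]
P̄ = F·P·Fᵀ + Q = [6 9; 9 48]
y = z − H·x̄ = [3]
S = H·P̄·Hᵀ + R = [385]
K = P̄·Hᵀ·S⁻¹ = [3/55; 27/77]
x' = x̄ + K·y = [-46/55, 4/77]
P' = (I − K·H)·P̄ = [267/55 18/11; 18/11 51/77]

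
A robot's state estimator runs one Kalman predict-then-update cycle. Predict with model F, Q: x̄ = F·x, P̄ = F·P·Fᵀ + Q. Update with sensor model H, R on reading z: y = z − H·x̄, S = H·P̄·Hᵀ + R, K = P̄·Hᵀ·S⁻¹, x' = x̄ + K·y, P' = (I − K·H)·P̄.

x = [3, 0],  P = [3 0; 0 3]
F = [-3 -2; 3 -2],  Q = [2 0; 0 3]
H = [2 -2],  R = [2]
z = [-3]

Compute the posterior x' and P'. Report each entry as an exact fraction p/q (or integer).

x' = [-195/227, 162/227]
P' = [3035/227 2979/227; 2979/227 3036/227]

x̄ = F·x = [-9, 9]
P̄ = F·P·Fᵀ + Q = [41 -15; -15 42]
y = z − H·x̄ = [33]
S = H·P̄·Hᵀ + R = [454]
K = P̄·Hᵀ·S⁻¹ = [56/227; -57/227]
x' = x̄ + K·y = [-195/227, 162/227]
P' = (I − K·H)·P̄ = [3035/227 2979/227; 2979/227 3036/227]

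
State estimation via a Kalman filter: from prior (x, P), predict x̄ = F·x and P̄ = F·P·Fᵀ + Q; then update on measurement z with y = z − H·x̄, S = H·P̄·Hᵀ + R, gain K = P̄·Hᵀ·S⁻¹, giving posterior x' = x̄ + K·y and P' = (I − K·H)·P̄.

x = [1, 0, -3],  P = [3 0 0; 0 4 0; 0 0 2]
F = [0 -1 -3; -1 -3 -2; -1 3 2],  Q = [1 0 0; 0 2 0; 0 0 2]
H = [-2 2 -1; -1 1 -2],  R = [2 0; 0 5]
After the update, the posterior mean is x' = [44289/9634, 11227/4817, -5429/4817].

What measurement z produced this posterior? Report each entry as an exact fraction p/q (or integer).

z = [-3, -1]

x̄ = F·x = [9, 5, -7]
P̄ = F·P·Fᵀ + Q = [23 24 -24; 24 49 -41; -24 -41 49]
S = H·P̄·Hᵀ + R = [215 231; 231 293]
K = P̄·Hᵀ·S⁻¹ = [-3701/9634 4529/9634; 973/4817 992/4817; 1123/4817 -2776/4817]
x' − x̄ = [-42417/9634, -12858/4817, 28290/4817] = K·y
y = (KᵀK)⁻¹·Kᵀ·(x' − x̄) = [-2, -11]
z = y + H·x̄ = [-2, -11] + [-1, 10] = [-3, -1]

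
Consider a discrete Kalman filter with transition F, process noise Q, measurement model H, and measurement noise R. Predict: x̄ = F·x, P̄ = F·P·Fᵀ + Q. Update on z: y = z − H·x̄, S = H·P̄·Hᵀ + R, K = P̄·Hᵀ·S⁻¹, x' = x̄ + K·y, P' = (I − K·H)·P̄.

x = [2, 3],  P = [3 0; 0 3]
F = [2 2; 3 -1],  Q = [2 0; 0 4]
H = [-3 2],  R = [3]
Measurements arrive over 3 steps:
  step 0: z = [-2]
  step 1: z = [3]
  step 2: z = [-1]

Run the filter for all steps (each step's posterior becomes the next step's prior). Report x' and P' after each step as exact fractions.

step 0: x̄ = F·x = [10, 3]
step 0: P̄ = F·P·Fᵀ + Q = [26 12; 12 34]
step 0: y = z − H·x̄ = [22]
step 0: S = H·P̄·Hᵀ + R = [229]
step 0: K = P̄·Hᵀ·S⁻¹ = [-54/229; 32/229]
step 0: x' = x̄ + K·y = [1102/229, 1391/229]
step 0: P' = (I − K·H)·P̄ = [3038/229 4476/229; 4476/229 6762/229]
step 1: x̄ = F·x = [4986/229, 1915/229]
step 1: P̄ = F·P·Fᵀ + Q = [75466/229 22608/229; 22608/229 8164/229]
step 1: y = z − H·x̄ = [11815/229]
step 1: S = H·P̄·Hᵀ + R = [441241/229]
step 1: K = P̄·Hᵀ·S⁻¹ = [-181182/441241; -51496/441241]
step 1: x' = x̄ + K·y = [259224/441241, 1032975/441241]
step 1: P' = (I − K·H)·P̄ = [2060158/441241 2818464/441241; 2818464/441241 4150452/441241]
step 2: x̄ = F·x = [2584398/441241, -255303/441241]
step 2: P̄ = F·P·Fᵀ + Q = [48272634/441241 15333900/441241; 15333900/441241 7546054/441241]
step 2: y = z − H·x̄ = [7822559/441241]
step 2: S = H·P̄·Hᵀ + R = [281954845/441241]
step 2: K = P̄·Hᵀ·S⁻¹ = [-114150102/281954845; -30909592/281954845]
step 2: x' = x̄ + K·y = [-372273588/281954845, -711121643/281954845]
step 2: P' = (I − K·H)·P̄ = [1315510686/281954845 1802040876/281954845; 1802040876/281954845 2656696926/281954845]

step 0: x' = [1102/229, 1391/229], P' = [3038/229 4476/229; 4476/229 6762/229]
step 1: x' = [259224/441241, 1032975/441241], P' = [2060158/441241 2818464/441241; 2818464/441241 4150452/441241]
step 2: x' = [-372273588/281954845, -711121643/281954845], P' = [1315510686/281954845 1802040876/281954845; 1802040876/281954845 2656696926/281954845]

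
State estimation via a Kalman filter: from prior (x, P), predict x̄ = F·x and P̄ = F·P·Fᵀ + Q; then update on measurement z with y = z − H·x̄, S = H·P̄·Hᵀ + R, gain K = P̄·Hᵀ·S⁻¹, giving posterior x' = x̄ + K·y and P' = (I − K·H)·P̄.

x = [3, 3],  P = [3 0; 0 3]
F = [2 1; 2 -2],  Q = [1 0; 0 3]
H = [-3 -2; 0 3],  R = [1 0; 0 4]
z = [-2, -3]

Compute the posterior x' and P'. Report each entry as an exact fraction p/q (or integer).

x̄ = F·x = [9, 0]
P̄ = F·P·Fᵀ + Q = [16 6; 6 27]
y = z − H·x̄ = [25, -3]
S = H·P̄·Hᵀ + R = [325 -216; -216 247]
K = P̄·Hᵀ·S⁻¹ = [-10932/33619 -7110/33619; -288/33619 10773/33619]
x' = x̄ + K·y = [50601/33619, -39519/33619]
P' = (I − K·H)·P̄ = [9964/33619 -9480/33619; -9480/33619 14364/33619]

x' = [50601/33619, -39519/33619]
P' = [9964/33619 -9480/33619; -9480/33619 14364/33619]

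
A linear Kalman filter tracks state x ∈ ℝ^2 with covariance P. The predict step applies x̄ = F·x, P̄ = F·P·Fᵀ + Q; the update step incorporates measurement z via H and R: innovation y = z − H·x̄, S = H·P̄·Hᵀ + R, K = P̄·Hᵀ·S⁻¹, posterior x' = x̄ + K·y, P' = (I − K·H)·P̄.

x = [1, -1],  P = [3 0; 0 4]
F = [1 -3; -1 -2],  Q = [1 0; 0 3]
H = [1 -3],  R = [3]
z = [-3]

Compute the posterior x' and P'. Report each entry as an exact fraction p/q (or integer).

x̄ = F·x = [4, 1]
P̄ = F·P·Fᵀ + Q = [40 21; 21 22]
y = z − H·x̄ = [-4]
S = H·P̄·Hᵀ + R = [115]
K = P̄·Hᵀ·S⁻¹ = [-1/5; -9/23]
x' = x̄ + K·y = [24/5, 59/23]
P' = (I − K·H)·P̄ = [177/5 12; 12 101/23]

x' = [24/5, 59/23]
P' = [177/5 12; 12 101/23]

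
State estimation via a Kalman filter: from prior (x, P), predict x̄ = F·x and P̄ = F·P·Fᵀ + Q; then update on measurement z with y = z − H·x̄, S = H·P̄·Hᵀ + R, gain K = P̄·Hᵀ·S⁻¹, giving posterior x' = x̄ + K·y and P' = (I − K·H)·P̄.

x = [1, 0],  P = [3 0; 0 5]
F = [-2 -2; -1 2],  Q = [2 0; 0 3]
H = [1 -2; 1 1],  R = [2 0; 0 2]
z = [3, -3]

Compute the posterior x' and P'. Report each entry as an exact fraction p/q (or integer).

x' = [-561/554, -1103/554]
P' = [877/831 55/277; 55/277 119/277]

x̄ = F·x = [-2, -1]
P̄ = F·P·Fᵀ + Q = [34 -14; -14 26]
y = z − H·x̄ = [3, 0]
S = H·P̄·Hᵀ + R = [196 -4; -4 34]
K = P̄·Hᵀ·S⁻¹ = [547/1662 521/831; -183/554 87/277]
x' = x̄ + K·y = [-561/554, -1103/554]
P' = (I − K·H)·P̄ = [877/831 55/277; 55/277 119/277]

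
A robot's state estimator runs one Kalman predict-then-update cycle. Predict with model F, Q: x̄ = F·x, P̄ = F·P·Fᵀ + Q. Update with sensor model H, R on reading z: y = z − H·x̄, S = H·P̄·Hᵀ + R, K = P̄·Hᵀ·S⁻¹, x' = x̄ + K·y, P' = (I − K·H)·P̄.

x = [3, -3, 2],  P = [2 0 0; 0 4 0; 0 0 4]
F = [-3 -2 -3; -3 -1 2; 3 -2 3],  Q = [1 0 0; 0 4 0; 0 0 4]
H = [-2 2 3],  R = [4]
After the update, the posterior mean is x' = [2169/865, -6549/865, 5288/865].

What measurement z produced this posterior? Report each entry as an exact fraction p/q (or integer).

x̄ = F·x = [-9, -2, 21]
P̄ = F·P·Fᵀ + Q = [71 2 -38; 2 42 14; -38 14 74]
S = H·P̄·Hᵀ + R = [1730]
K = P̄·Hᵀ·S⁻¹ = [-126/865; 61/865; 163/865]
x' − x̄ = [9954/865, -4819/865, -12877/865] = K·y
y = (KᵀK)⁻¹·Kᵀ·(x' − x̄) = [-79]
z = y + H·x̄ = [-79] + [77] = [-2]

z = [-2]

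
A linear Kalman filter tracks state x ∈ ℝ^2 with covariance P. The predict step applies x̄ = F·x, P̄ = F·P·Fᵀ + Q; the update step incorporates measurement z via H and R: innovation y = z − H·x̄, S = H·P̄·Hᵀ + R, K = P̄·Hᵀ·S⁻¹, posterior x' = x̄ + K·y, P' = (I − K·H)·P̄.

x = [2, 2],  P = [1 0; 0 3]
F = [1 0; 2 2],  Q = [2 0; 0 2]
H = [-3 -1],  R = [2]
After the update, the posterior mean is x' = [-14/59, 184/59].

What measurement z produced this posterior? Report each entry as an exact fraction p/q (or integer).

x̄ = F·x = [2, 8]
P̄ = F·P·Fᵀ + Q = [3 2; 2 18]
S = H·P̄·Hᵀ + R = [59]
K = P̄·Hᵀ·S⁻¹ = [-11/59; -24/59]
x' − x̄ = [-132/59, -288/59] = K·y
y = (KᵀK)⁻¹·Kᵀ·(x' − x̄) = [12]
z = y + H·x̄ = [12] + [-14] = [-2]

z = [-2]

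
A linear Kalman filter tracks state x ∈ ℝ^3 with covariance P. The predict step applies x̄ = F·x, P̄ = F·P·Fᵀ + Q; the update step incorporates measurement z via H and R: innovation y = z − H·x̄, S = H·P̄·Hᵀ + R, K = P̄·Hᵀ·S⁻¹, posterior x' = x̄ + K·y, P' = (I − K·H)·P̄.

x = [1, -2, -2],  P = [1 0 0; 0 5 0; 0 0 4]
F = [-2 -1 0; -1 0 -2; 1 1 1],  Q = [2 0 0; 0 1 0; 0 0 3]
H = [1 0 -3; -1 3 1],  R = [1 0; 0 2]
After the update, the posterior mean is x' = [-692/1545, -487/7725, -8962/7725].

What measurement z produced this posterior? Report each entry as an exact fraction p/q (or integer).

z = [3, -1]

x̄ = F·x = [0, 3, -3]
P̄ = F·P·Fᵀ + Q = [11 2 -7; 2 18 -9; -7 -9 13]
S = H·P̄·Hᵀ + R = [171 9; 9 136]
K = P̄·Hᵀ·S⁻¹ = [892/4635 -52/515; 3557/23175 788/2575; -6193/23175 -87/2575]
x' − x̄ = [-692/1545, -23662/7725, 14213/7725] = K·y
y = (KᵀK)⁻¹·Kᵀ·(x' − x̄) = [-6, -7]
z = y + H·x̄ = [-6, -7] + [9, 6] = [3, -1]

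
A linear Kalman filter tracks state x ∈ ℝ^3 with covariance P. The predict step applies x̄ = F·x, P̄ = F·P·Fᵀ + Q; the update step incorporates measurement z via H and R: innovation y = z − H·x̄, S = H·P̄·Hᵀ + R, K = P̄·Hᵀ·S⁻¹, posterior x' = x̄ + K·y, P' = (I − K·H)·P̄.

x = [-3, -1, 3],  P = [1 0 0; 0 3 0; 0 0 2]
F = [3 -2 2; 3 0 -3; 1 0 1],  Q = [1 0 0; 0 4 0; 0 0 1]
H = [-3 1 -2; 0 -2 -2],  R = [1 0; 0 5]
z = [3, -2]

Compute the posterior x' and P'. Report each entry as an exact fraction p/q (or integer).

x̄ = F·x = [-1, -18, 0]
P̄ = F·P·Fᵀ + Q = [30 -3 7; -3 31 -3; 7 -3 4]
y = z − H·x̄ = [18, -38]
S = H·P̄·Hᵀ + R = [432 -28; -28 121]
K = P̄·Hᵀ·S⁻¹ = [-13171/51488 -1613/12872; 1999/25744 -2863/6436; -491/6436 -55/1609]
x' = x̄ + K·y = [-21695/25744, 3883/12872, -239/3218]
P' = (I − K·H)·P̄ = [83727/51488 45045/25744 -9245/6436; 45045/25744 32399/12872 -4521/3218; -9245/6436 -4521/3218 2398/1609]

x' = [-21695/25744, 3883/12872, -239/3218]
P' = [83727/51488 45045/25744 -9245/6436; 45045/25744 32399/12872 -4521/3218; -9245/6436 -4521/3218 2398/1609]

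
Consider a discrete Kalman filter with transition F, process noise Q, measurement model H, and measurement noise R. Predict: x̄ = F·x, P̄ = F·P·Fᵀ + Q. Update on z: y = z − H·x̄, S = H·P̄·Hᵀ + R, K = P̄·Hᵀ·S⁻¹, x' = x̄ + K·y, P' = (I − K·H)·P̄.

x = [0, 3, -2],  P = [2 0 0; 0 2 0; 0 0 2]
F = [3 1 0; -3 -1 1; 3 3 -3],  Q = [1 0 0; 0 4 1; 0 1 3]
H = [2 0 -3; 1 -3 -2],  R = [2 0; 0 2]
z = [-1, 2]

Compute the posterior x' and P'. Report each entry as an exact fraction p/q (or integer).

x̄ = F·x = [3, -5, 15]
P̄ = F·P·Fᵀ + Q = [21 -20 24; -20 26 -29; 24 -29 57]
y = z − H·x̄ = [38, 14]
S = H·P̄·Hᵀ + R = [311 75; 75 161]
K = P̄·Hᵀ·S⁻¹ = [-7305/44446 12513/44446; 10567/44446 -15965/44446; -9789/22223 4146/22223]
x' = x̄ + K·y = [15465/22223, -22097/22223, 19407/22223]
P' = (I − K·H)·P̄ = [301287/44446 -45065/44446 102864/22223; -45065/44446 20347/44446 -18544/22223; 102864/22223 -18544/22223 75102/22223]

x' = [15465/22223, -22097/22223, 19407/22223]
P' = [301287/44446 -45065/44446 102864/22223; -45065/44446 20347/44446 -18544/22223; 102864/22223 -18544/22223 75102/22223]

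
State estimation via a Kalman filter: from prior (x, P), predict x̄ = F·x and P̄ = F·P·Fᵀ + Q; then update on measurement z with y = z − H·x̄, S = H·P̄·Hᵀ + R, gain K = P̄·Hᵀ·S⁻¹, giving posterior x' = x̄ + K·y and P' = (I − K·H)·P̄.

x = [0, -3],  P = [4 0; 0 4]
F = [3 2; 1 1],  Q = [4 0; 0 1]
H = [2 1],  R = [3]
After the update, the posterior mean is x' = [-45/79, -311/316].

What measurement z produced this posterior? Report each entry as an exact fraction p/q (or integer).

z = [-2]

x̄ = F·x = [-6, -3]
P̄ = F·P·Fᵀ + Q = [56 20; 20 9]
S = H·P̄·Hᵀ + R = [316]
K = P̄·Hᵀ·S⁻¹ = [33/79; 49/316]
x' − x̄ = [429/79, 637/316] = K·y
y = (KᵀK)⁻¹·Kᵀ·(x' − x̄) = [13]
z = y + H·x̄ = [13] + [-15] = [-2]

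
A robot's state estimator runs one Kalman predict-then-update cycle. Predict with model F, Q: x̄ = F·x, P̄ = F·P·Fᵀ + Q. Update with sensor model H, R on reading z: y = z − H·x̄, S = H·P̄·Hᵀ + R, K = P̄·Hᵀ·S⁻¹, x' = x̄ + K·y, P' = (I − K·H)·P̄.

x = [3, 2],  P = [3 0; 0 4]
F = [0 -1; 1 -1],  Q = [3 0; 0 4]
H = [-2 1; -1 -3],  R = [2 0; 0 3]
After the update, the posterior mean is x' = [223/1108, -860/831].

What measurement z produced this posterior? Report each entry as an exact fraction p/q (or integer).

z = [-2, 3]

x̄ = F·x = [-2, 1]
P̄ = F·P·Fᵀ + Q = [7 4; 4 11]
S = H·P̄·Hᵀ + R = [25 1; 1 133]
K = P̄·Hᵀ·S⁻¹ = [-437/1108 -155/1108; 109/831 -232/831]
x' − x̄ = [2439/1108, -1691/831] = K·y
y = (KᵀK)⁻¹·Kᵀ·(x' − x̄) = [-7, 4]
z = y + H·x̄ = [-7, 4] + [5, -1] = [-2, 3]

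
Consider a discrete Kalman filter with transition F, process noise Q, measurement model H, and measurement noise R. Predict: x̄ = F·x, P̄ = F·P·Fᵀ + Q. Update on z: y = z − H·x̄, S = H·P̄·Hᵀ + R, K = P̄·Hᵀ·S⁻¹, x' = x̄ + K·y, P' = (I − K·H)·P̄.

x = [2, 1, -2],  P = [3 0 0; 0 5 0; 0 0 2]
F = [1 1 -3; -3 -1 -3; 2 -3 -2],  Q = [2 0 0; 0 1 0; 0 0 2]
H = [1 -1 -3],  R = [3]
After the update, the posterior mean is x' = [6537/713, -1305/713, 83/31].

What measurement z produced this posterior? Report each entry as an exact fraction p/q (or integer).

z = [3]

x̄ = F·x = [9, -1, 5]
P̄ = F·P·Fᵀ + Q = [28 4 3; 4 51 9; 3 9 67]
S = H·P̄·Hᵀ + R = [713]
K = P̄·Hᵀ·S⁻¹ = [15/713; -74/713; -9/31]
x' − x̄ = [120/713, -592/713, -72/31] = K·y
y = (KᵀK)⁻¹·Kᵀ·(x' − x̄) = [8]
z = y + H·x̄ = [8] + [-5] = [3]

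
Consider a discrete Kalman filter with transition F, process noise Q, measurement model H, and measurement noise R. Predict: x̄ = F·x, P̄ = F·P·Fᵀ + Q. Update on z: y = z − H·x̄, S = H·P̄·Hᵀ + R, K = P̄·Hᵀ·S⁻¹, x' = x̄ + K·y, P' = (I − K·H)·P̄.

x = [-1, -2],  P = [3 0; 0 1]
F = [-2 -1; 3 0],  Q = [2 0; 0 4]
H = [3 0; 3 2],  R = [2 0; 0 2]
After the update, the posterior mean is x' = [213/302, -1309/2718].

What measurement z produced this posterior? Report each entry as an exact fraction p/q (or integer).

x̄ = F·x = [4, -3]
P̄ = F·P·Fᵀ + Q = [15 -18; -18 31]
S = H·P̄·Hᵀ + R = [137 27; 27 45]
K = P̄·Hᵀ·S⁻¹ = [99/302 1/302; -147/302 1277/2718]
x' − x̄ = [-995/302, 6845/2718] = K·y
y = (KᵀK)⁻¹·Kᵀ·(x' − x̄) = [-10, -5]
z = y + H·x̄ = [-10, -5] + [12, 6] = [2, 1]

z = [2, 1]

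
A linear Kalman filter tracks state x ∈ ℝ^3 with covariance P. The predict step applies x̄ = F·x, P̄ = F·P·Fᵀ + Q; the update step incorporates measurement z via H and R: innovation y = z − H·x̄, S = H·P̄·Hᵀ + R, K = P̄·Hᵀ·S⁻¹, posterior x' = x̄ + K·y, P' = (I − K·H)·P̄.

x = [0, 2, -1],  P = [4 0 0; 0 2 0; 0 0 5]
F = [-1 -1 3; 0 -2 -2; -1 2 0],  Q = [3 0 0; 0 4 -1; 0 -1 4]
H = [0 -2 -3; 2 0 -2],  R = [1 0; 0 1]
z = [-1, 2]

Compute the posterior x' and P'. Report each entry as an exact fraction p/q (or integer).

x̄ = F·x = [-5, -2, 4]
P̄ = F·P·Fᵀ + Q = [54 -26 0; -26 32 -9; 0 -9 16]
y = z − H·x̄ = [7, 20]
S = H·P̄·Hᵀ + R = [165 164; 164 281]
K = P̄·Hᵀ·S⁻¹ = [-3100/19469 9292/19469; -4821/19469 458/19469; -3182/19469 -360/19469]
x' = x̄ + K·y = [66795/19469, -63525/19469, 48402/19469]
P' = (I − K·H)·P̄ = [208990/19469 -304966/19469 204344/19469; -304966/19469 460203/19469 -305195/19469; 204344/19469 -305195/19469 204524/19469]

x' = [66795/19469, -63525/19469, 48402/19469]
P' = [208990/19469 -304966/19469 204344/19469; -304966/19469 460203/19469 -305195/19469; 204344/19469 -305195/19469 204524/19469]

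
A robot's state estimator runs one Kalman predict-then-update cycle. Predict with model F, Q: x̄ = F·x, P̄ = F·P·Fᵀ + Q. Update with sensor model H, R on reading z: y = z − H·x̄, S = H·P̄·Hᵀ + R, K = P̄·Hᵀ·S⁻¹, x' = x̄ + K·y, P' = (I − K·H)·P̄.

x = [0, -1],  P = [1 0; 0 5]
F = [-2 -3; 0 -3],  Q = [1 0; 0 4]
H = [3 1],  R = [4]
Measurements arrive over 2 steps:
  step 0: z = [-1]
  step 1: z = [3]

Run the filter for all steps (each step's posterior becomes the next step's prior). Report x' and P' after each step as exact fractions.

step 0: x' = [-216/773, -73/773], P' = [625/773 -1095/773; -1095/773 4021/773]
step 1: x' = [81102/91397, 153837/456985], P' = [61593/91397 -97911/91397; -97911/91397 1981217/456985]

step 0: x̄ = F·x = [3, 3]
step 0: P̄ = F·P·Fᵀ + Q = [50 45; 45 49]
step 0: y = z − H·x̄ = [-13]
step 0: S = H·P̄·Hᵀ + R = [773]
step 0: K = P̄·Hᵀ·S⁻¹ = [195/773; 184/773]
step 0: x' = x̄ + K·y = [-216/773, -73/773]
step 0: P' = (I − K·H)·P̄ = [625/773 -1095/773; -1095/773 4021/773]
step 1: x̄ = F·x = [651/773, 219/773]
step 1: P̄ = F·P·Fᵀ + Q = [26322/773 29619/773; 29619/773 39281/773]
step 1: y = z − H·x̄ = [147/773]
step 1: S = H·P̄·Hᵀ + R = [456985/773]
step 1: K = P̄·Hᵀ·S⁻¹ = [21717/91397; 128138/456985]
step 1: x' = x̄ + K·y = [81102/91397, 153837/456985]
step 1: P' = (I − K·H)·P̄ = [61593/91397 -97911/91397; -97911/91397 1981217/456985]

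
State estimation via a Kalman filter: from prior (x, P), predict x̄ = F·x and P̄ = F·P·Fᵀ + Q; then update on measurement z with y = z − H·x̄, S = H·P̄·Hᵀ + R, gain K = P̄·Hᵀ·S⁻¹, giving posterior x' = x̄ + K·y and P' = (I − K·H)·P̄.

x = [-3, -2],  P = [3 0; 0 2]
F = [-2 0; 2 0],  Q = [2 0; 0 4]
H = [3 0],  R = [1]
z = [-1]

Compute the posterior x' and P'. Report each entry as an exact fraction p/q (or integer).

x' = [-36/127, -78/127]
P' = [14/127 -12/127; -12/127 736/127]

x̄ = F·x = [6, -6]
P̄ = F·P·Fᵀ + Q = [14 -12; -12 16]
y = z − H·x̄ = [-19]
S = H·P̄·Hᵀ + R = [127]
K = P̄·Hᵀ·S⁻¹ = [42/127; -36/127]
x' = x̄ + K·y = [-36/127, -78/127]
P' = (I − K·H)·P̄ = [14/127 -12/127; -12/127 736/127]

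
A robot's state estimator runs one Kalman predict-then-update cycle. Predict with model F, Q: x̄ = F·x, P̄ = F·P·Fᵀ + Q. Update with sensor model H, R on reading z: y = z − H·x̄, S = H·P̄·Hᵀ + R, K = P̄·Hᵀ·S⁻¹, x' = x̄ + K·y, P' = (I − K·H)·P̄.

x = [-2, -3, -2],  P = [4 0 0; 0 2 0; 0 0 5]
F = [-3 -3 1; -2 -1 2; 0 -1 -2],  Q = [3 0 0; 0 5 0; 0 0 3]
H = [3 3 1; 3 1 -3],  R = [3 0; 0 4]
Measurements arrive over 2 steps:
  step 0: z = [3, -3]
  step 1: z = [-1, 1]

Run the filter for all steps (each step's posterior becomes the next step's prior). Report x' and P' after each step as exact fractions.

step 0: x' = [453629/181825, -60747/25975, 102483/36365], P' = [623768/181825 -102199/25975 78261/36365; -102199/25975 249973/51950 -26031/10390; 78261/36365 -26031/10390 25143/14546]
step 1: x' = [-990787427/952939299, 3070326329/2858817897, -1128616403/952939299], P' = [669425710/317646433 -2271751198/952939299 378042628/317646433; -2271751198/952939299 17108322035/5717635794 -2624557337/1905878598; 378042628/317646433 -2624557337/1905878598 655276751/635292866]

step 0: x̄ = F·x = [13, 3, 7]
step 0: P̄ = F·P·Fᵀ + Q = [62 40 -4; 40 43 -18; -4 -18 25]
step 0: y = z − H·x̄ = [-52, -24]
step 0: S = H·P̄·Hᵀ + R = [1561 1260; 1260 1250]
step 0: K = P̄·Hᵀ·S⁻¹ = [7762/36365 -643/25975; 219/5195 6811/51950; 1621/7273 -3207/10390]
step 0: x' = x̄ + K·y = [453629/181825, -60747/25975, 102483/36365]
step 0: P' = (I − K·H)·P̄ = [623768/181825 -102199/25975 78261/36365; -102199/25975 249973/51950 -26031/10390; 78261/36365 -26031/10390 25143/14546]
step 1: x̄ = F·x = [85443/36365, 77543/25975, -599601/181825]
step 1: P̄ = F·P·Fᵀ + Q = [74247/7273 17592/5195 -15984/36365; 17592/5195 390403/51950 -70803/51950; -15984/36365 -70803/51950 1710721/363650]
step 1: y = z − H·x̄ = [-2492272/181825, -491632/25975]
step 1: S = H·P̄·Hᵀ + R = [39520682/181825 4012767/25975; 4012767/25975 4731039/25975]
step 1: K = P̄·Hᵀ·S⁻¹ = [38189520/317646433 87674135/952939299; 47403195/317646433 -20272937/2858817897; 49829197/317646433 -214660099/952939299]
step 1: x' = x̄ + K·y = [-990787427/952939299, 3070326329/2858817897, -1128616403/952939299]
step 1: P' = (I − K·H)·P̄ = [669425710/317646433 -2271751198/952939299 378042628/317646433; -2271751198/952939299 17108322035/5717635794 -2624557337/1905878598; 378042628/317646433 -2624557337/1905878598 655276751/635292866]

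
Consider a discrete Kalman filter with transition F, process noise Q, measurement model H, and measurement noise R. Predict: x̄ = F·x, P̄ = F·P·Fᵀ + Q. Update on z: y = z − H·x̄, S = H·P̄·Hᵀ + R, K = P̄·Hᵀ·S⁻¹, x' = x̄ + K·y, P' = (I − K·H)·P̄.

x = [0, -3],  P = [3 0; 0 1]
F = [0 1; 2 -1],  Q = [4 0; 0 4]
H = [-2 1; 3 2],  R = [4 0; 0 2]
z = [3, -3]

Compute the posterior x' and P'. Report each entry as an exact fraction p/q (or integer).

x' = [-3321/2305, 1509/2305]
P' = [776/2305 -844/2305; -844/2305 1916/2305]

x̄ = F·x = [-3, 3]
P̄ = F·P·Fᵀ + Q = [5 -1; -1 17]
y = z − H·x̄ = [-6, 0]
S = H·P̄·Hᵀ + R = [45 5; 5 103]
K = P̄·Hᵀ·S⁻¹ = [-599/2305 64/461; 901/2305 130/461]
x' = x̄ + K·y = [-3321/2305, 1509/2305]
P' = (I − K·H)·P̄ = [776/2305 -844/2305; -844/2305 1916/2305]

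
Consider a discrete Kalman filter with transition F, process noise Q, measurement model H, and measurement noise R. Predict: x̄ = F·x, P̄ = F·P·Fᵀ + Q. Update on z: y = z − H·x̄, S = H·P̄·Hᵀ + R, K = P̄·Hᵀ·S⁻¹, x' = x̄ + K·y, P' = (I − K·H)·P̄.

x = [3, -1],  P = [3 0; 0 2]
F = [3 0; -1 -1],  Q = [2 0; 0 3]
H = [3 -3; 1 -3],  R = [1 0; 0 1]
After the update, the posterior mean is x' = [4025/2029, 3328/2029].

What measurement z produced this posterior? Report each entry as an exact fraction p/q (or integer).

x̄ = F·x = [9, -2]
P̄ = F·P·Fᵀ + Q = [29 -9; -9 8]
S = H·P̄·Hᵀ + R = [496 267; 267 156]
K = P̄·Hᵀ·S⁻¹ = [944/2029 -2662/6087; 285/2029 -917/2029]
x' − x̄ = [-14236/2029, 7386/2029] = K·y
y = (KᵀK)⁻¹·Kᵀ·(x' − x̄) = [-32, -18]
z = y + H·x̄ = [-32, -18] + [33, 15] = [1, -3]

z = [1, -3]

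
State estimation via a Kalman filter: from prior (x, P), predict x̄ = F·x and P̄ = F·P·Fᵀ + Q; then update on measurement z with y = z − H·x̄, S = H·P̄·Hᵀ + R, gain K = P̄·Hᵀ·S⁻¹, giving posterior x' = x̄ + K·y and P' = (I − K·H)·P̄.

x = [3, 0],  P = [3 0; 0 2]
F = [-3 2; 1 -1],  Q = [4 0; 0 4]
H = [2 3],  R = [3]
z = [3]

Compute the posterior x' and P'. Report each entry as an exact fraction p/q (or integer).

x̄ = F·x = [-9, 3]
P̄ = F·P·Fᵀ + Q = [39 -13; -13 9]
y = z − H·x̄ = [12]
S = H·P̄·Hᵀ + R = [84]
K = P̄·Hᵀ·S⁻¹ = [13/28; 1/84]
x' = x̄ + K·y = [-24/7, 22/7]
P' = (I − K·H)·P̄ = [585/28 -377/28; -377/28 755/84]

x' = [-24/7, 22/7]
P' = [585/28 -377/28; -377/28 755/84]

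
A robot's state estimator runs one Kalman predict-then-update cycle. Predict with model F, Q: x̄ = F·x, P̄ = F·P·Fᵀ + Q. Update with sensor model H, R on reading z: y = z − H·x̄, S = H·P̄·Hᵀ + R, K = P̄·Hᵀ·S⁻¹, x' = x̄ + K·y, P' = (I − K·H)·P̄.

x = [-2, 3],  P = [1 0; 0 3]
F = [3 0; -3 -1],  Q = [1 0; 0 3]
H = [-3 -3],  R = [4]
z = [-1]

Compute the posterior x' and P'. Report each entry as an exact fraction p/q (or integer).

x' = [-372/67, 381/67]
P' = [661/67 -657/67; -657/67 681/67]

x̄ = F·x = [-6, 3]
P̄ = F·P·Fᵀ + Q = [10 -9; -9 15]
y = z − H·x̄ = [-10]
S = H·P̄·Hᵀ + R = [67]
K = P̄·Hᵀ·S⁻¹ = [-3/67; -18/67]
x' = x̄ + K·y = [-372/67, 381/67]
P' = (I − K·H)·P̄ = [661/67 -657/67; -657/67 681/67]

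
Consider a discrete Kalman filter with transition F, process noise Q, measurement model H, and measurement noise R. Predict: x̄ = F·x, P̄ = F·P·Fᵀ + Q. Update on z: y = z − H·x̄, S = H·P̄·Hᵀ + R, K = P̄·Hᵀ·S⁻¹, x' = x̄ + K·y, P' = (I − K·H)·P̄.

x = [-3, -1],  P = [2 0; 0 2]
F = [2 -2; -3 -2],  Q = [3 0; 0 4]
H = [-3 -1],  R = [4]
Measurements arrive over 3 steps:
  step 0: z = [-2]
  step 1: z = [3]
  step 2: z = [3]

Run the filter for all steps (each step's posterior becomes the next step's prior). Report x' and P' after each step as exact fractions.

step 0: x̄ = F·x = [-4, 11]
step 0: P̄ = F·P·Fᵀ + Q = [19 -4; -4 30]
step 0: y = z − H·x̄ = [-3]
step 0: S = H·P̄·Hᵀ + R = [181]
step 0: K = P̄·Hᵀ·S⁻¹ = [-53/181; -18/181]
step 0: x' = x̄ + K·y = [-565/181, 2045/181]
step 0: P' = (I − K·H)·P̄ = [630/181 -1678/181; -1678/181 5106/181]
step 1: x̄ = F·x = [-5220/181, -2395/181]
step 1: P̄ = F·P·Fᵀ + Q = [36911/181 13288/181; 13288/181 6682/181]
step 1: y = z − H·x̄ = [-17512/181]
step 1: S = H·P̄·Hᵀ + R = [419333/181]
step 1: K = P̄·Hᵀ·S⁻¹ = [-124021/419333; -46546/419333]
step 1: x' = x̄ + K·y = [-94268/419333, -1045243/419333]
step 1: P' = (I − K·H)·P̄ = [534762/419333 -1108202/419333; -1108202/419333 3510790/419333]
step 2: x̄ = F·x = [1901950/419333, 2373290/419333]
step 2: P̄ = F·P·Fᵀ + Q = [26305823/419333 8618184/419333; 8618184/419333 7234926/419333]
step 2: y = z − H·x̄ = [9337139/419333]
step 2: S = H·P̄·Hᵀ + R = [297373769/419333]
step 2: K = P̄·Hᵀ·S⁻¹ = [-87535653/297373769; -33089478/297373769]
step 2: x' = x̄ + K·y = [-85762907/42481967, 135178328/42481967]
step 2: P' = (I − K·H)·P̄ = [381966566/297373769 -795757086/297373769; -795757086/297373769 2519629170/297373769]

step 0: x' = [-565/181, 2045/181], P' = [630/181 -1678/181; -1678/181 5106/181]
step 1: x' = [-94268/419333, -1045243/419333], P' = [534762/419333 -1108202/419333; -1108202/419333 3510790/419333]
step 2: x' = [-85762907/42481967, 135178328/42481967], P' = [381966566/297373769 -795757086/297373769; -795757086/297373769 2519629170/297373769]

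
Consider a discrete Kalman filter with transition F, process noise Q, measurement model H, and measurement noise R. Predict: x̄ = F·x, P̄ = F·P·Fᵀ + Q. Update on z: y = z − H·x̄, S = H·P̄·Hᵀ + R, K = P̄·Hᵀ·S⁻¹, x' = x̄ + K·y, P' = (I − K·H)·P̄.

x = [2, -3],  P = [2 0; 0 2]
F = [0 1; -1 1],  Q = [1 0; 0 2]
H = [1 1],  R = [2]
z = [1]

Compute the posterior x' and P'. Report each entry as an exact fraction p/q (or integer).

x' = [0, -1/5]
P' = [4/3 -2/3; -2/3 26/15]

x̄ = F·x = [-3, -5]
P̄ = F·P·Fᵀ + Q = [3 2; 2 6]
y = z − H·x̄ = [9]
S = H·P̄·Hᵀ + R = [15]
K = P̄·Hᵀ·S⁻¹ = [1/3; 8/15]
x' = x̄ + K·y = [0, -1/5]
P' = (I − K·H)·P̄ = [4/3 -2/3; -2/3 26/15]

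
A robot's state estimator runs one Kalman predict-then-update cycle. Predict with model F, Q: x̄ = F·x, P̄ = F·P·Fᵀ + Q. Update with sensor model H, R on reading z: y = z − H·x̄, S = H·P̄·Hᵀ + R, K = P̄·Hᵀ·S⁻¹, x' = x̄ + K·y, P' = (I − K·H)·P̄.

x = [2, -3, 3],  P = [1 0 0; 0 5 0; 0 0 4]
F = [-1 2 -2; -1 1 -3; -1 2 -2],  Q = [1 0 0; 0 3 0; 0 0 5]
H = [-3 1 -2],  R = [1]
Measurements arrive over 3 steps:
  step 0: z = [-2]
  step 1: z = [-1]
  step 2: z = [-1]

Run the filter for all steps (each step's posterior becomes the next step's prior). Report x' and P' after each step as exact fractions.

step 0: x̄ = F·x = [-14, -14, -14]
step 0: P̄ = F·P·Fᵀ + Q = [38 35 37; 35 45 35; 37 35 42]
step 0: y = z − H·x̄ = [-58]
step 0: S = H·P̄·Hᵀ + R = [650]
step 0: K = P̄·Hᵀ·S⁻¹ = [-153/650; -1/5; -16/65]
step 0: x' = x̄ + K·y = [-113/325, -12/5, 18/65]
step 0: P' = (I − K·H)·P̄ = [1291/650 22/5 -43/65; 22/5 19 3; -43/65 3 34/13]
step 1: x̄ = F·x = [-1627/325, -937/325, -1627/325]
step 1: P̄ = F·P·Fᵀ + Q = [29381/650 9861/650 28731/650; 9861/650 10891/650 9861/650; 28731/650 9861/650 31981/650]
step 1: y = z − H·x̄ = [-7523/325]
step 1: S = H·P̄·Hᵀ + R = [325028/325]
step 1: K = P̄·Hᵀ·S⁻¹ = [-16968/81257; -19207/325028; -6377/29548]
step 1: x' = x̄ + K·y = [-14015/81257, -492483/325028, -309/29548]
step 1: P' = (I − K·H)·P̄ = [258793/162514 459897/162514 -12843/14774; 459897/162514 4310865/325028 71395/29548; -12843/14774 71395/29548 77415/29548]
step 2: x̄ = F·x = [-20957/7387, -213113/162514, -20957/7387]
step 2: P̄ = F·P·Fᵀ + Q = [472737/14774 172447/14774 457963/14774; 172447/14774 2610343/162514 172447/14774; 457963/14774 172447/14774 531833/14774]
step 2: y = z − H·x̄ = [-2254671/162514]
step 2: S = H·P̄·Hᵀ + R = [57228209/81257]
step 2: K = P̄·Hᵀ·S⁻¹ = [-11889295/57228209; -3437121/57228209; -12458094/57228209]
step 2: x' = x̄ + K·y = [5182987/114456418, -27360709/57228209, 10482842/57228209]
step 2: P' = (I − K·H)·P̄ = [183149009/114456418 330153359/114456418 -97757539/114456418; 330153359/114456418 1547653165/114456418 282033665/114456418; -97757539/114456418 282033665/114456418 300111235/114456418]

step 0: x' = [-113/325, -12/5, 18/65], P' = [1291/650 22/5 -43/65; 22/5 19 3; -43/65 3 34/13]
step 1: x' = [-14015/81257, -492483/325028, -309/29548], P' = [258793/162514 459897/162514 -12843/14774; 459897/162514 4310865/325028 71395/29548; -12843/14774 71395/29548 77415/29548]
step 2: x' = [5182987/114456418, -27360709/57228209, 10482842/57228209], P' = [183149009/114456418 330153359/114456418 -97757539/114456418; 330153359/114456418 1547653165/114456418 282033665/114456418; -97757539/114456418 282033665/114456418 300111235/114456418]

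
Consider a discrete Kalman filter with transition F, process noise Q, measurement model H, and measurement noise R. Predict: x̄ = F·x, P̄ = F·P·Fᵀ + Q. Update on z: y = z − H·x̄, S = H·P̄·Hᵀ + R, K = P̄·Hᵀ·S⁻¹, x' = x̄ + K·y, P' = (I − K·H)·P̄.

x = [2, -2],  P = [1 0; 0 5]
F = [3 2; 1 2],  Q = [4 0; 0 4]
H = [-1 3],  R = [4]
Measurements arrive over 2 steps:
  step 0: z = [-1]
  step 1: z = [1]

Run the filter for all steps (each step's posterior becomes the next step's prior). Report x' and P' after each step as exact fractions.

step 0: x̄ = F·x = [2, -2]
step 0: P̄ = F·P·Fᵀ + Q = [33 23; 23 25]
step 0: y = z − H·x̄ = [7]
step 0: S = H·P̄·Hᵀ + R = [124]
step 0: K = P̄·Hᵀ·S⁻¹ = [9/31; 13/31]
step 0: x' = x̄ + K·y = [125/31, 29/31]
step 0: P' = (I − K·H)·P̄ = [699/31 245/31; 245/31 99/31]
step 1: x̄ = F·x = [433/31, 183/31]
step 1: P̄ = F·P·Fᵀ + Q = [9751/31 4453/31; 4453/31 2199/31]
step 1: y = z − H·x̄ = [-85/31]
step 1: S = H·P̄·Hᵀ + R = [2948/31]
step 1: K = P̄·Hᵀ·S⁻¹ = [82/67; 8/11]
step 1: x' = x̄ + K·y = [711/67, 43/11]
step 1: P' = (I − K·H)·P̄ = [11531/67 59; 59 227/11]

step 0: x' = [125/31, 29/31], P' = [699/31 245/31; 245/31 99/31]
step 1: x' = [711/67, 43/11], P' = [11531/67 59; 59 227/11]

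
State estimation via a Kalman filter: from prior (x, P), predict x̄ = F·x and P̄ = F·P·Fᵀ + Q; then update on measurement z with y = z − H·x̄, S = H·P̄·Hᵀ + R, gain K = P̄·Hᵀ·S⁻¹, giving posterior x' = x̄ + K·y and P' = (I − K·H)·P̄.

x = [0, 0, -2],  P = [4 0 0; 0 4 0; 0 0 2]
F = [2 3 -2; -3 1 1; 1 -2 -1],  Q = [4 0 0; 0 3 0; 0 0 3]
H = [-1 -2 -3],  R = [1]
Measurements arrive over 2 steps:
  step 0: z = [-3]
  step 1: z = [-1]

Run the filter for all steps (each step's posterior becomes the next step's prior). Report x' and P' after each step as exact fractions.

step 0: x̄ = F·x = [4, -2, 2]
step 0: P̄ = F·P·Fᵀ + Q = [64 -16 -12; -16 45 -22; -12 -22 25]
step 0: y = z − H·x̄ = [3]
step 0: S = H·P̄·Hᵀ + R = [70]
step 0: K = P̄·Hᵀ·S⁻¹ = [2/35; -4/35; -19/70]
step 0: x' = x̄ + K·y = [146/35, -82/35, 83/70]
step 0: P' = (I − K·H)·P̄ = [2232/35 -544/35 -382/35; -544/35 1543/35 -846/35; -382/35 -846/35 1389/70]
step 1: x̄ = F·x = [-37/35, -957/70, 537/70]
step 1: P̄ = F·P·Fᵀ + Q = [32413/35 -10246/35 -2179/35; -10246/35 52589/70 -26549/70; -2179/35 -26549/70 17519/70]
step 1: y = z − H·x̄ = [-447/70]
step 1: S = H·P̄·Hᵀ + R = [6219/70]
step 1: K = P̄·Hᵀ·S⁻¹ = [-10768/6219; -5039/6219; 1633/2073]
step 1: x' = x̄ + K·y = [20729/2073, -17615/2073, 1825/691]
step 1: P' = (I − K·H)·P̄ = [4102901/6219 -2595710/6219 122143/2073; -2595710/6219 4309421/6219 -668677/2073; 122143/2073 -668677/2073 134842/691]

step 0: x' = [146/35, -82/35, 83/70], P' = [2232/35 -544/35 -382/35; -544/35 1543/35 -846/35; -382/35 -846/35 1389/70]
step 1: x' = [20729/2073, -17615/2073, 1825/691], P' = [4102901/6219 -2595710/6219 122143/2073; -2595710/6219 4309421/6219 -668677/2073; 122143/2073 -668677/2073 134842/691]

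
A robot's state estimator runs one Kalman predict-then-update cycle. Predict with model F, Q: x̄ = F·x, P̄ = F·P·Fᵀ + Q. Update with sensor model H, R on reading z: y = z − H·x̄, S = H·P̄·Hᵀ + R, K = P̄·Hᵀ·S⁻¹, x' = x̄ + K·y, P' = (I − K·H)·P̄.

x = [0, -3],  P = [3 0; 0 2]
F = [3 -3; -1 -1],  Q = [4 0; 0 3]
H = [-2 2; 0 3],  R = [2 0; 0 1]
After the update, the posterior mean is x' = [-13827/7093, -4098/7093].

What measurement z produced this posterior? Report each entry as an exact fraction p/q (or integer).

x̄ = F·x = [9, 3]
P̄ = F·P·Fᵀ + Q = [49 -3; -3 8]
S = H·P̄·Hᵀ + R = [254 66; 66 73]
K = P̄·Hᵀ·S⁻¹ = [-3499/7093 2289/7093; 11/7093 2322/7093]
x' − x̄ = [-77664/7093, -25377/7093] = K·y
y = (KᵀK)⁻¹·Kᵀ·(x' − x̄) = [15, -11]
z = y + H·x̄ = [15, -11] + [-12, 9] = [3, -2]

z = [3, -2]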